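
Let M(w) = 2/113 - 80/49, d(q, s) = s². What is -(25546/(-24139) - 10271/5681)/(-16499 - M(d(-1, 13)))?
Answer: -2176364886815/12526614094820839 ≈ -0.00017374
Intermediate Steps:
M(w) = -8942/5537 (M(w) = 2*(1/113) - 80*1/49 = 2/113 - 80/49 = -8942/5537)
-(25546/(-24139) - 10271/5681)/(-16499 - M(d(-1, 13))) = -(25546/(-24139) - 10271/5681)/(-16499 - 1*(-8942/5537)) = -(25546*(-1/24139) - 10271*1/5681)/(-16499 + 8942/5537) = -(-25546/24139 - 10271/5681)/(-91346021/5537) = -(-393058495)*(-5537)/(137133659*91346021) = -1*2176364886815/12526614094820839 = -2176364886815/12526614094820839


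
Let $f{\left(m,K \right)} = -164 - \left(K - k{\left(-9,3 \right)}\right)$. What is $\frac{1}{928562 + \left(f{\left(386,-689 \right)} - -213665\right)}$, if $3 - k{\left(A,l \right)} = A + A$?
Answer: $\frac{1}{1142773} \approx 8.7506 \cdot 10^{-7}$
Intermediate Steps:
$k{\left(A,l \right)} = 3 - 2 A$ ($k{\left(A,l \right)} = 3 - \left(A + A\right) = 3 - 2 A$)
$f{\left(m,K \right)} = -143 - K$ ($f{\left(m,K \right)} = -164 - \left(-21 + K\right) = -143 - K$)
$\frac{1}{928562 + \left(f{\left(386,-689 \right)} - -213665\right)} = \frac{1}{928562 - -214211} = \frac{1}{928562 + \left(\left(-143 + 689\right) + 213665\right)} = \frac{1}{928562 + \left(546 + 213665\right)} = \frac{1}{928562 + 214211} = \frac{1}{1142773}$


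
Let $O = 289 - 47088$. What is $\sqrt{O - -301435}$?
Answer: $2 \sqrt{63659} \approx 504.61$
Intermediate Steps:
$O = -46799$ ($O = 289 - 47088 = -46799$)
$\sqrt{O - -301435} = \sqrt{-46799 - -301435} = \sqrt{-46799 + 301435} = \sqrt{254636} = 2 \sqrt{63659}$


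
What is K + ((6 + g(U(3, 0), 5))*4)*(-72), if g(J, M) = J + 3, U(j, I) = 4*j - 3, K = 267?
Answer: -4917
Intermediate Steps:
U(j, I) = -3 + 4*j
g(J, M) = 3 + J
K + ((6 + g(U(3, 0), 5))*4)*(-72) = 267 + ((6 + (3 + (-3 + 4*3)))*4)*(-72) = 267 + ((6 + (3 + (-3 + 12)))*4)*(-72) = 267 + ((6 + (3 + 9))*4)*(-72) = 267 + ((6 + 12)*4)*(-72) = 267 + (18*4)*(-72) = 267 + 72*(-72) = 267 - 5184 = -4917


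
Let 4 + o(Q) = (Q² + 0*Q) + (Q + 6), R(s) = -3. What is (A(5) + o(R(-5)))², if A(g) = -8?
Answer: 0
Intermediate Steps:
o(Q) = 2 + Q + Q² (o(Q) = -4 + ((Q² + 0*Q) + (Q + 6)) = -4 + ((Q² + 0) + (6 + Q)) = -4 + (Q² + (6 + Q)) = -4 + (6 + Q + Q²) = 2 + Q + Q²)
(A(5) + o(R(-5)))² = (-8 + (2 - 3 + (-3)²))² = (-8 + (2 - 3 + 9))² = (-8 + 8)² = 0² = 0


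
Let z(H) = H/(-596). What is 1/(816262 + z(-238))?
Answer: 298/243246195 ≈ 1.2251e-6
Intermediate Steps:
z(H) = -H/596 (z(H) = H*(-1/596) = -H/596)
1/(816262 + z(-238)) = 1/(816262 - 1/596*(-238)) = 1/(816262 + 119/298) = 1/(243246195/298) = 298/243246195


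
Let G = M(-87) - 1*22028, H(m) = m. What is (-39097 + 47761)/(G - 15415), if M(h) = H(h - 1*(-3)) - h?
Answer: -361/1560 ≈ -0.23141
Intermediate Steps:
M(h) = 3 (M(h) = (h - 1*(-3)) - h = (h + 3) - h = (3 + h) - h = 3)
G = -22025 (G = 3 - 1*22028 = 3 - 22028 = -22025)
(-39097 + 47761)/(G - 15415) = (-39097 + 47761)/(-22025 - 15415) = 8664/(-37440) = 8664*(-1/37440) = -361/1560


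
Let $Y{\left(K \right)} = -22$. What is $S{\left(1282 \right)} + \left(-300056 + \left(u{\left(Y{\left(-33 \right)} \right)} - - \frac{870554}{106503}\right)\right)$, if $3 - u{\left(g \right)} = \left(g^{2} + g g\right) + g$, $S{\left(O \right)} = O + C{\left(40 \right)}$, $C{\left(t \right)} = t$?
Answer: $- \frac{31915628977}{106503} \approx -2.9967 \cdot 10^{5}$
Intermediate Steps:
$S{\left(O \right)} = 40 + O$ ($S{\left(O \right)} = O + 40 = 40 + O$)
$u{\left(g \right)} = 3 - g - 2 g^{2}$ ($u{\left(g \right)} = 3 - \left(\left(g^{2} + g g\right) + g\right) = 3 - \left(\left(g^{2} + g^{2}\right) + g\right) = 3 - \left(2 g^{2} + g\right) = 3 - \left(g + 2 g^{2}\right) = 3 - g - 2 g^{2}$)
$S{\left(1282 \right)} + \left(-300056 + \left(u{\left(Y{\left(-33 \right)} \right)} - - \frac{870554}{106503}\right)\right) = \left(40 + 1282\right) - \frac{32056425943}{106503} = 1322 - \left(300999 - \frac{870554}{106503}\right) = 1322 + \left(-300056 + \left(\left(3 + 22 - 968\right) - - \frac{870554}{106503}\right)\right) = 1322 + \left(-300056 + \left(-943 + \frac{870554}{106503}\right)\right) = 1322 - \frac{32056425943}{106503} = - \frac{31915628977}{106503}$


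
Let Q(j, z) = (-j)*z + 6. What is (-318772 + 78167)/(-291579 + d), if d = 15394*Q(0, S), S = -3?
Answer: 48121/39843 ≈ 1.2078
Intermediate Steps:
Q(j, z) = 6 - j*z (Q(j, z) = -j*z + 6 = 6 - j*z)
d = 92364 (d = 15394*(6 - 1*0*(-3)) = 15394*(6 + 0) = 15394*6 = 92364)
(-318772 + 78167)/(-291579 + d) = (-318772 + 78167)/(-291579 + 92364) = -240605/(-199215) = -240605*(-1/199215) = 48121/39843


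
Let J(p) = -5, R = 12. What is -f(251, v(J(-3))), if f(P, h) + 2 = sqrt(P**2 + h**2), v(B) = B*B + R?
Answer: 2 - sqrt(64370) ≈ -251.71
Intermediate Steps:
v(B) = 12 + B**2 (v(B) = B*B + 12 = B**2 + 12 = 12 + B**2)
f(P, h) = -2 + sqrt(P**2 + h**2)
-f(251, v(J(-3))) = -(-2 + sqrt(251**2 + (12 + (-5)**2)**2)) = -(-2 + sqrt(63001 + (12 + 25)**2)) = -(-2 + sqrt(63001 + 37**2)) = -(-2 + sqrt(63001 + 1369)) = -(-2 + sqrt(64370)) = 2 - sqrt(64370)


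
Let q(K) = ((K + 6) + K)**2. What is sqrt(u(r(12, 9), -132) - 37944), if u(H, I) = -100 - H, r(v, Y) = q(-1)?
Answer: 2*I*sqrt(9515) ≈ 195.09*I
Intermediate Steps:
q(K) = (6 + 2*K)**2 (q(K) = ((6 + K) + K)**2 = (6 + 2*K)**2)
r(v, Y) = 16 (r(v, Y) = 4*(3 - 1)**2 = 4*2**2 = 4*4 = 16)
sqrt(u(r(12, 9), -132) - 37944) = sqrt((-100 - 1*16) - 37944) = sqrt((-100 - 16) - 37944) = sqrt(-116 - 37944) = sqrt(-38060) = 2*I*sqrt(9515)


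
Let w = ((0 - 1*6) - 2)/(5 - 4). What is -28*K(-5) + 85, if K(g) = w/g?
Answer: 201/5 ≈ 40.200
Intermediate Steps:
w = -8 (w = ((0 - 6) - 2)/1 = (-6 - 2)*1 = -8*1 = -8)
K(g) = -8/g
-28*K(-5) + 85 = -(-224)/(-5) + 85 = -(-224)*(-1)/5 + 85 = -28*8/5 + 85 = -224/5 + 85 = 201/5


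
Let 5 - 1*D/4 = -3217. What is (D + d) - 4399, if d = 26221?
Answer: 34710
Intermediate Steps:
D = 12888 (D = 20 - 4*(-3217) = 20 + 12868 = 12888)
(D + d) - 4399 = (12888 + 26221) - 4399 = 39109 - 4399 = 34710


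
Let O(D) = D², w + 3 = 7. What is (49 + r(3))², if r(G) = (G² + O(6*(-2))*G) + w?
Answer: 244036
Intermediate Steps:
w = 4 (w = -3 + 7 = 4)
r(G) = 4 + G² + 144*G (r(G) = (G² + (6*(-2))²*G) + 4 = (G² + (-12)²*G) + 4 = (G² + 144*G) + 4 = 4 + G² + 144*G)
(49 + r(3))² = (49 + (4 + 3² + 144*3))² = (49 + (4 + 9 + 432))² = (49 + 445)² = 494² = 244036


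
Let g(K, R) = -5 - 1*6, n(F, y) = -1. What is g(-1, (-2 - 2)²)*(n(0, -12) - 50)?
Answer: 561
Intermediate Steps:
g(K, R) = -11 (g(K, R) = -5 - 6 = -11)
g(-1, (-2 - 2)²)*(n(0, -12) - 50) = -11*(-1 - 50) = -11*(-51) = 561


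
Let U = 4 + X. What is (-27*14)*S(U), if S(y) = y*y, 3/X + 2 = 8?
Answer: -15309/2 ≈ -7654.5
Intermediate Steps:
X = ½ (X = 3/(-2 + 8) = 3/6 = 3*(⅙) = ½ ≈ 0.50000)
U = 9/2 (U = 4 + ½ = 9/2 ≈ 4.5000)
S(y) = y²
(-27*14)*S(U) = (-27*14)*(9/2)² = -378*81/4 = -15309/2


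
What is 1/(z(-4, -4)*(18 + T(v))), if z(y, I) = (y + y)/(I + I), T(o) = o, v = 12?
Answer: 1/30 ≈ 0.033333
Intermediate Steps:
z(y, I) = y/I (z(y, I) = (2*y)/((2*I)) = (2*y)*(1/(2*I)) = y/I)
1/(z(-4, -4)*(18 + T(v))) = 1/((-4/(-4))*(18 + 12)) = 1/(-4*(-¼)*30) = 1/(1*30) = 1/30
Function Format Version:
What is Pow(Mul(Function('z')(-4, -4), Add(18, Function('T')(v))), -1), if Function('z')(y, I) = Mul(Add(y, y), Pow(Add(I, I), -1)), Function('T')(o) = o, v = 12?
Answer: Rational(1, 30) ≈ 0.033333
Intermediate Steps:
Function('z')(y, I) = Mul(y, Pow(I, -1)) (Function('z')(y, I) = Mul(Mul(2, y), Pow(Mul(2, I), -1)) = Mul(Mul(2, y), Mul(Rational(1, 2), Pow(I, -1))) = Mul(y, Pow(I, -1)))
Pow(Mul(Function('z')(-4, -4), Add(18, Function('T')(v))), -1) = Pow(Mul(Mul(-4, Pow(-4, -1)), Add(18, 12)), -1) = Pow(Mul(Mul(-4, Rational(-1, 4)), 30), -1) = Pow(Mul(1, 30), -1) = Pow(30, -1) = Rational(1, 30)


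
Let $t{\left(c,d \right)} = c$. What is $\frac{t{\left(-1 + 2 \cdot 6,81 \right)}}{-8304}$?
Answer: $- \frac{11}{8304} \approx -0.0013247$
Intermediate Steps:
$\frac{t{\left(-1 + 2 \cdot 6,81 \right)}}{-8304} = \frac{-1 + 2 \cdot 6}{-8304} = \left(-1 + 12\right) \left(- \frac{1}{8304}\right) = 11 \left(- \frac{1}{8304}\right) = - \frac{11}{8304}$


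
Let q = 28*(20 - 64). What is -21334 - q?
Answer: -20102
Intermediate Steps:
q = -1232 (q = 28*(-44) = -1232)
-21334 - q = -21334 - 1*(-1232) = -21334 + 1232 = -20102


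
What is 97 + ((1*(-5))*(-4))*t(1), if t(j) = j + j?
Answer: 137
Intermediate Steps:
t(j) = 2*j
97 + ((1*(-5))*(-4))*t(1) = 97 + ((1*(-5))*(-4))*(2*1) = 97 - 5*(-4)*2 = 97 + 20*2 = 97 + 40 = 137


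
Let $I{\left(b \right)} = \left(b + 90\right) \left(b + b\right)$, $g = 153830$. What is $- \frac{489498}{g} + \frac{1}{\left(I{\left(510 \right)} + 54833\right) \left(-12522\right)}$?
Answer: $- \frac{2043674421657589}{642246620561790} \approx -3.1821$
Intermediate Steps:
$I{\left(b \right)} = 2 b \left(90 + b\right)$ ($I{\left(b \right)} = \left(90 + b\right) 2 b = 2 b \left(90 + b\right)$)
$- \frac{489498}{g} + \frac{1}{\left(I{\left(510 \right)} + 54833\right) \left(-12522\right)} = - \frac{489498}{153830} + \frac{1}{\left(2 \cdot 510 \left(90 + 510\right) + 54833\right) \left(-12522\right)} = \left(-489498\right) \frac{1}{153830} + \frac{1}{2 \cdot 510 \cdot 600 + 54833} \left(- \frac{1}{12522}\right) = - \frac{244749}{76915} + \frac{1}{612000 + 54833} \left(- \frac{1}{12522}\right) = - \frac{244749}{76915} + \frac{1}{666833} \left(- \frac{1}{12522}\right) = - \frac{244749}{76915} - \frac{1}{8350082826} = - \frac{2043674421657589}{642246620561790}$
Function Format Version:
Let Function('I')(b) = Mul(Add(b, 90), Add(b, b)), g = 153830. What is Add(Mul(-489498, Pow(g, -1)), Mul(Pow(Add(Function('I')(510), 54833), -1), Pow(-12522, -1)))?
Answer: Rational(-2043674421657589, 642246620561790) ≈ -3.1821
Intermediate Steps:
Function('I')(b) = Mul(2, b, Add(90, b)) (Function('I')(b) = Mul(Add(90, b), Mul(2, b)) = Mul(2, b, Add(90, b)))
Add(Mul(-489498, Pow(g, -1)), Mul(Pow(Add(Function('I')(510), 54833), -1), Pow(-12522, -1))) = Add(Mul(-489498, Pow(153830, -1)), Mul(Pow(Add(Mul(2, 510, Add(90, 510)), 54833), -1), Pow(-12522, -1))) = Add(Mul(-489498, Rational(1, 153830)), Mul(Pow(Add(Mul(2, 510, 600), 54833), -1), Rational(-1, 12522))) = Add(Rational(-244749, 76915), Mul(Pow(Add(612000, 54833), -1), Rational(-1, 12522))) = Add(Rational(-244749, 76915), Mul(Pow(666833, -1), Rational(-1, 12522))) = Add(Rational(-244749, 76915), Mul(Rational(1, 666833), Rational(-1, 12522))) = Add(Rational(-244749, 76915), Rational(-1, 8350082826)) = Rational(-2043674421657589, 642246620561790)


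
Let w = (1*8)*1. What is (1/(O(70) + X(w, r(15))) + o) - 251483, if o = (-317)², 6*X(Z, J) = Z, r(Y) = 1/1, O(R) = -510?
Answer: -230416847/1526 ≈ -1.5099e+5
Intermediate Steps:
r(Y) = 1
w = 8 (w = 8*1 = 8)
X(Z, J) = Z/6
o = 100489
(1/(O(70) + X(w, r(15))) + o) - 251483 = (1/(-510 + (⅙)*8) + 100489) - 251483 = (1/(-510 + 4/3) + 100489) - 251483 = (1/(-1526/3) + 100489) - 251483 = (-3/1526 + 100489) - 251483 = 153346211/1526 - 251483 = -230416847/1526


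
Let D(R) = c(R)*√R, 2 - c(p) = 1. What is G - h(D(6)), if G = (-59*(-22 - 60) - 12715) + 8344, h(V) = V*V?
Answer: 461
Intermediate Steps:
c(p) = 1 (c(p) = 2 - 1*1 = 2 - 1 = 1)
D(R) = √R (D(R) = 1*√R = √R)
h(V) = V²
G = 467 (G = (-59*(-82) - 12715) + 8344 = (4838 - 12715) + 8344 = -7877 + 8344 = 467)
G - h(D(6)) = 467 - (√6)² = 467 - 1*6 = 467 - 6 = 461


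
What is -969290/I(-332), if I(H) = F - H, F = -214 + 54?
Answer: -484645/86 ≈ -5635.4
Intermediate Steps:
F = -160
I(H) = -160 - H
-969290/I(-332) = -969290/(-160 - 1*(-332)) = -969290/(-160 + 332) = -969290/172 = -969290*1/172 = -484645/86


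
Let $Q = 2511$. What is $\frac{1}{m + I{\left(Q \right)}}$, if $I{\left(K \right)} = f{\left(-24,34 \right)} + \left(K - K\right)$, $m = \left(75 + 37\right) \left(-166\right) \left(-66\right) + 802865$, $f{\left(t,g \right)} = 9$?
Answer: $\frac{1}{2029946} \approx 4.9262 \cdot 10^{-7}$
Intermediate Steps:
$m = 2029937$ ($m = 112 \left(-166\right) \left(-66\right) + 802865 = \left(-18592\right) \left(-66\right) + 802865 = 1227072 + 802865 = 2029937$)
$I{\left(K \right)} = 9$ ($I{\left(K \right)} = 9 + \left(K - K\right) = 9 + 0 = 9$)
$\frac{1}{m + I{\left(Q \right)}} = \frac{1}{2029937 + 9} = \frac{1}{2029946}$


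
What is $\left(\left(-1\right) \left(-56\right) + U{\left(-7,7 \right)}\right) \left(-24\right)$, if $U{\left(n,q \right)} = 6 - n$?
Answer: $-1656$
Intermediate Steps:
$\left(\left(-1\right) \left(-56\right) + U{\left(-7,7 \right)}\right) \left(-24\right) = \left(\left(-1\right) \left(-56\right) + \left(6 - -7\right)\right) \left(-24\right) = \left(56 + \left(6 + 7\right)\right) \left(-24\right) = \left(56 + 13\right) \left(-24\right) = 69 \left(-24\right) = -1656$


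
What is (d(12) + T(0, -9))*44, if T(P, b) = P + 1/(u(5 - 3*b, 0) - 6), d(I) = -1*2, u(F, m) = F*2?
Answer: -2530/29 ≈ -87.241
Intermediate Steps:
u(F, m) = 2*F
d(I) = -2
T(P, b) = P + 1/(4 - 6*b) (T(P, b) = P + 1/(2*(5 - 3*b) - 6) = P + 1/((10 - 6*b) - 6) = P + 1/(4 - 6*b))
(d(12) + T(0, -9))*44 = (-2 + (-1 - 4*0 + 6*0*(-9))/(2*(-2 + 3*(-9))))*44 = (-2 + (-1 + 0 + 0)/(2*(-2 - 27)))*44 = (-2 + (½)*(-1)/(-29))*44 = (-2 + (½)*(-1/29)*(-1))*44 = (-2 + 1/58)*44 = -115/58*44 = -2530/29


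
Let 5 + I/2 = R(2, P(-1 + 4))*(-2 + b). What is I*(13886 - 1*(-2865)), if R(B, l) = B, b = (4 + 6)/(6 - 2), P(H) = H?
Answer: -134008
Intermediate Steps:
b = 5/2 (b = 10/4 = 10*(¼) = 5/2 ≈ 2.5000)
I = -8 (I = -10 + 2*(2*(-2 + 5/2)) = -10 + 2*(2*(½)) = -10 + 2*1 = -10 + 2 = -8)
I*(13886 - 1*(-2865)) = -8*(13886 - 1*(-2865)) = -8*(13886 + 2865) = -8*16751 = -134008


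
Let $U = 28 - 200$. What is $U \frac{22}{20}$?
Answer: $- \frac{946}{5} \approx -189.2$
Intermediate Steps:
$U = -172$ ($U = 28 - 200 = -172$)
$U \frac{22}{20} = - 172 \cdot \frac{22}{20} = - 172 \cdot 22 \cdot \frac{1}{20} = \left(-172\right) \frac{11}{10} = - \frac{946}{5}$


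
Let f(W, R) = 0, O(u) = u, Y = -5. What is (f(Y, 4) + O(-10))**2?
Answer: 100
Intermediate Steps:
(f(Y, 4) + O(-10))**2 = (0 - 10)**2 = (-10)**2 = 100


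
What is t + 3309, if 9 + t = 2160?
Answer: 5460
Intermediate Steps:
t = 2151 (t = -9 + 2160 = 2151)
t + 3309 = 2151 + 3309 = 5460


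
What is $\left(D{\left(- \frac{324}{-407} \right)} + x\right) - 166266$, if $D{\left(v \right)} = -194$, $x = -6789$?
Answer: $-173249$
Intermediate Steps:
$\left(D{\left(- \frac{324}{-407} \right)} + x\right) - 166266 = \left(-194 - 6789\right) - 166266 = -6983 - 166266 = -173249$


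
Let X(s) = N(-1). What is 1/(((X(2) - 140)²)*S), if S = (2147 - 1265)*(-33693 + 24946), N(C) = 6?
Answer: -1/138527918424 ≈ -7.2188e-12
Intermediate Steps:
X(s) = 6
S = -7714854 (S = 882*(-8747) = -7714854)
1/(((X(2) - 140)²)*S) = 1/((6 - 140)²*(-7714854)) = -1/7714854/(-134)² = -1/7714854/17956 = (1/17956)*(-1/7714854) = -1/138527918424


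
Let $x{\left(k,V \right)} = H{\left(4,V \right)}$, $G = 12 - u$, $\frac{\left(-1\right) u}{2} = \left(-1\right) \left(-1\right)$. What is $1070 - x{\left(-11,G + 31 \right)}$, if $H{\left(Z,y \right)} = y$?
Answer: $1025$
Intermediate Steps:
$u = -2$ ($u = - 2 \left(\left(-1\right) \left(-1\right)\right) = \left(-2\right) 1 = -2$)
$G = 14$ ($G = 12 - -2 = 12 + 2 = 14$)
$x{\left(k,V \right)} = V$
$1070 - x{\left(-11,G + 31 \right)} = 1070 - \left(14 + 31\right) = 1070 - 45 = 1025$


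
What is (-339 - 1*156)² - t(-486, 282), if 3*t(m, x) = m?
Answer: 245187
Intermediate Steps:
t(m, x) = m/3
(-339 - 1*156)² - t(-486, 282) = (-339 - 1*156)² - (-486)/3 = (-339 - 156)² - 1*(-162) = (-495)² + 162 = 245025 + 162 = 245187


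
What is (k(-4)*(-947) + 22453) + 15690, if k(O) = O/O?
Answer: 37196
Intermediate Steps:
k(O) = 1
(k(-4)*(-947) + 22453) + 15690 = (1*(-947) + 22453) + 15690 = (-947 + 22453) + 15690 = 21506 + 15690 = 37196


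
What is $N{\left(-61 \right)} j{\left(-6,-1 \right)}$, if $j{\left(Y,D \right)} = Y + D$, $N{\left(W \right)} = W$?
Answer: $427$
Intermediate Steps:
$j{\left(Y,D \right)} = D + Y$
$N{\left(-61 \right)} j{\left(-6,-1 \right)} = - 61 \left(-1 - 6\right) = \left(-61\right) \left(-7\right) = 427$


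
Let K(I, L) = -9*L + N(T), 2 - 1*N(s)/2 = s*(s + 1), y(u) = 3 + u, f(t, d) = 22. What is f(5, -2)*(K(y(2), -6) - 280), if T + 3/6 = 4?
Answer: -5577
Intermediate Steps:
T = 7/2 (T = -½ + 4 = 7/2 ≈ 3.5000)
N(s) = 4 - 2*s*(1 + s) (N(s) = 4 - 2*s*(s + 1) = 4 - 2*s*(1 + s))
K(I, L) = -55/2 - 9*L (K(I, L) = -9*L + (4 - 2*7/2 - 2*(7/2)²) = -9*L + (4 - 7 - 2*49/4) = -9*L + (4 - 7 - 49/2) = -9*L - 55/2 = -55/2 - 9*L)
f(5, -2)*(K(y(2), -6) - 280) = 22*((-55/2 - 9*(-6)) - 280) = 22*((-55/2 + 54) - 280) = 22*(53/2 - 280) = 22*(-507/2) = -5577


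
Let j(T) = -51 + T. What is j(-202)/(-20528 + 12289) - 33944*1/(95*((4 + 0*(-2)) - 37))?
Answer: 25496161/2348115 ≈ 10.858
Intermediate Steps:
j(-202)/(-20528 + 12289) - 33944*1/(95*((4 + 0*(-2)) - 37)) = (-51 - 202)/(-20528 + 12289) - 33944*1/(95*((4 + 0*(-2)) - 37)) = -253/(-8239) - 33944*1/(95*((4 + 0) - 37)) = -253*(-1/8239) - 33944*1/(95*(4 - 37)) = 23/749 - 33944/(95*(-33)) = 23/749 - 33944/(-3135) = 23/749 - 33944*(-1/3135) = 23/749 + 33944/3135 = 25496161/2348115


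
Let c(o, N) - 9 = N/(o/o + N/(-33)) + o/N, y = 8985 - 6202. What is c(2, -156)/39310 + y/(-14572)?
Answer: -748468282/3909532809 ≈ -0.19145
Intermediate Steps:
y = 2783
c(o, N) = 9 + N/(1 - N/33) + o/N (c(o, N) = 9 + (N/(o/o + N/(-33)) + o/N) = 9 + (N/(1 + N*(-1/33)) + o/N) = 9 + (N/(1 - N/33) + o/N) = 9 + N/(1 - N/33) + o/N)
c(2, -156)/39310 + y/(-14572) = ((-297*(-156) - 33*2 - 24*(-156)² - 156*2)/((-156)*(-33 - 156)))/39310 + 2783/(-14572) = -1/156*(46332 - 66 - 24*24336 - 312)/(-189)*(1/39310) + 2783*(-1/14572) = -1/156*(-1/189)*(46332 - 66 - 584064 - 312)*(1/39310) - 2783/14572 = -1/156*(-1/189)*(-538110)*(1/39310) - 2783/14572 = -9965/546*1/39310 - 2783/14572 = -1993/4292652 - 2783/14572 = -748468282/3909532809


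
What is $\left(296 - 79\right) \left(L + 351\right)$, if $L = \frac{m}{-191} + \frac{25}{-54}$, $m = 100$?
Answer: $\frac{783378463}{10314} \approx 75953.0$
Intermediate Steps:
$L = - \frac{10175}{10314}$ ($L = \frac{100}{-191} + \frac{25}{-54} = 100 \left(- \frac{1}{191}\right) + 25 \left(- \frac{1}{54}\right) = - \frac{100}{191} - \frac{25}{54} = - \frac{10175}{10314} \approx -0.98652$)
$\left(296 - 79\right) \left(L + 351\right) = \left(296 - 79\right) \left(- \frac{10175}{10314} + 351\right) = 217 \cdot \frac{3610039}{10314} = \frac{783378463}{10314}$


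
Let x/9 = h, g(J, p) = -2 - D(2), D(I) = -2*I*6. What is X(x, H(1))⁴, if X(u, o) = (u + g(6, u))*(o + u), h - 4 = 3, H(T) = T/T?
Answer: 875781160960000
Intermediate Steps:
D(I) = -12*I
g(J, p) = 22 (g(J, p) = -2 - (-12)*2 = -2 - 1*(-24) = -2 + 24 = 22)
H(T) = 1
h = 7 (h = 4 + 3 = 7)
x = 63 (x = 9*7 = 63)
X(u, o) = (22 + u)*(o + u) (X(u, o) = (u + 22)*(o + u) = (22 + u)*(o + u))
X(x, H(1))⁴ = (63² + 22*1 + 22*63 + 1*63)⁴ = (3969 + 22 + 1386 + 63)⁴ = 5440⁴ = 875781160960000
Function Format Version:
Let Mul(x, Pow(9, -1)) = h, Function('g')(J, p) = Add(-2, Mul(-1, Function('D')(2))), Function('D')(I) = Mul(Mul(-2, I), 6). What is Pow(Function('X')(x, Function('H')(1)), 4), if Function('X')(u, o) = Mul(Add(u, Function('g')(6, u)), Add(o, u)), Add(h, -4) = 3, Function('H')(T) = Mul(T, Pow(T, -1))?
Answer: 875781160960000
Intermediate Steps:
Function('D')(I) = Mul(-12, I)
Function('g')(J, p) = 22 (Function('g')(J, p) = Add(-2, Mul(-1, Mul(-12, 2))) = Add(-2, Mul(-1, -24)) = Add(-2, 24) = 22)
Function('H')(T) = 1
h = 7 (h = Add(4, 3) = 7)
x = 63 (x = Mul(9, 7) = 63)
Function('X')(u, o) = Mul(Add(22, u), Add(o, u)) (Function('X')(u, o) = Mul(Add(u, 22), Add(o, u)) = Mul(Add(22, u), Add(o, u)))
Pow(Function('X')(x, Function('H')(1)), 4) = Pow(Add(Pow(63, 2), Mul(22, 1), Mul(22, 63), Mul(1, 63)), 4) = Pow(Add(3969, 22, 1386, 63), 4) = Pow(5440, 4) = 875781160960000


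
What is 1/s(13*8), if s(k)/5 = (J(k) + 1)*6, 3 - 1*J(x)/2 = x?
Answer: -1/6030 ≈ -0.00016584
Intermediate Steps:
J(x) = 6 - 2*x
s(k) = 210 - 60*k (s(k) = 5*(((6 - 2*k) + 1)*6) = 5*((7 - 2*k)*6) = 5*(42 - 12*k) = 210 - 60*k)
1/s(13*8) = 1/(210 - 780*8) = 1/(210 - 60*104) = 1/(210 - 6240) = 1/(-6030) = -1/6030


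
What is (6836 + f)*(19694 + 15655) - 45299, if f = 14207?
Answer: 743803708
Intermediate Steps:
(6836 + f)*(19694 + 15655) - 45299 = (6836 + 14207)*(19694 + 15655) - 45299 = 21043*35349 - 45299 = 743849007 - 45299 = 743803708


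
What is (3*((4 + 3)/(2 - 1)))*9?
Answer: 189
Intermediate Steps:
(3*((4 + 3)/(2 - 1)))*9 = (3*(7/1))*9 = (3*(7*1))*9 = (3*7)*9 = 21*9 = 189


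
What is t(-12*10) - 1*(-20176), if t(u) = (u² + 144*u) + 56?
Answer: 17352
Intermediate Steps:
t(u) = 56 + u² + 144*u
t(-12*10) - 1*(-20176) = (56 + (-12*10)² + 144*(-12*10)) - 1*(-20176) = (56 + (-120)² + 144*(-120)) + 20176 = (56 + 14400 - 17280) + 20176 = -2824 + 20176 = 17352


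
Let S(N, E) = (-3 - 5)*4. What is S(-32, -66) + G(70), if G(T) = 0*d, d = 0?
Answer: -32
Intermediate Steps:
G(T) = 0 (G(T) = 0*0 = 0)
S(N, E) = -32 (S(N, E) = -8*4 = -32)
S(-32, -66) + G(70) = -32 + 0 = -32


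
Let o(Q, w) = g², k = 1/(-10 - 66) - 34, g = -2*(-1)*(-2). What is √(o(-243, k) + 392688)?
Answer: 16*√1534 ≈ 626.66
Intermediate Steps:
g = -4 (g = 2*(-2) = -4)
k = -2585/76 (k = 1/(-76) - 34 = -1/76 - 34 = -2585/76 ≈ -34.013)
o(Q, w) = 16 (o(Q, w) = (-4)² = 16)
√(o(-243, k) + 392688) = √(16 + 392688) = √392704 = 16*√1534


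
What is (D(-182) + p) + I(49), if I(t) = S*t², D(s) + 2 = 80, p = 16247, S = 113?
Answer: 287638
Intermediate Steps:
D(s) = 78 (D(s) = -2 + 80 = 78)
I(t) = 113*t²
(D(-182) + p) + I(49) = (78 + 16247) + 113*49² = 16325 + 113*2401 = 16325 + 271313 = 287638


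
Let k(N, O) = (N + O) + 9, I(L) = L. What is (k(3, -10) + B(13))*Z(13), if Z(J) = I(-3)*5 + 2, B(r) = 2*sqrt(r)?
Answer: -26 - 26*sqrt(13) ≈ -119.74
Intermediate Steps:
Z(J) = -13 (Z(J) = -3*5 + 2 = -15 + 2 = -13)
k(N, O) = 9 + N + O
(k(3, -10) + B(13))*Z(13) = ((9 + 3 - 10) + 2*sqrt(13))*(-13) = (2 + 2*sqrt(13))*(-13) = -26 - 26*sqrt(13)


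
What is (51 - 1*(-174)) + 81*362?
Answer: 29547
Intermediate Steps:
(51 - 1*(-174)) + 81*362 = (51 + 174) + 29322 = 225 + 29322 = 29547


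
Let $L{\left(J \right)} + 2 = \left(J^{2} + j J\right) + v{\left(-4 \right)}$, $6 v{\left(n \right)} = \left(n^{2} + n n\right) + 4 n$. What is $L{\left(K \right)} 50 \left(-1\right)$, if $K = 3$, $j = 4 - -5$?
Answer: $- \frac{5500}{3} \approx -1833.3$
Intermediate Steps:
$j = 9$ ($j = 4 + 5 = 9$)
$v{\left(n \right)} = \frac{n^{2}}{3} + \frac{2 n}{3}$ ($v{\left(n \right)} = \frac{\left(n^{2} + n n\right) + 4 n}{6} = \frac{\left(n^{2} + n^{2}\right) + 4 n}{6} = \frac{2 n^{2} + 4 n}{6} = \frac{n^{2}}{3} + \frac{2 n}{3}$)
$L{\left(J \right)} = \frac{2}{3} + J^{2} + 9 J$ ($L{\left(J \right)} = -2 + \left(\left(J^{2} + 9 J\right) + \frac{1}{3} \left(-4\right) \left(2 - 4\right)\right) = -2 + \left(\left(J^{2} + 9 J\right) + \frac{1}{3} \left(-4\right) \left(-2\right)\right) = -2 + \left(\left(J^{2} + 9 J\right) + \frac{8}{3}\right) = -2 + \left(\frac{8}{3} + J^{2} + 9 J\right) = \frac{2}{3} + J^{2} + 9 J$)
$L{\left(K \right)} 50 \left(-1\right) = \left(\frac{2}{3} + 3^{2} + 9 \cdot 3\right) 50 \left(-1\right) = \left(\frac{2}{3} + 9 + 27\right) \left(-50\right) = \frac{110}{3} \left(-50\right) = - \frac{5500}{3}$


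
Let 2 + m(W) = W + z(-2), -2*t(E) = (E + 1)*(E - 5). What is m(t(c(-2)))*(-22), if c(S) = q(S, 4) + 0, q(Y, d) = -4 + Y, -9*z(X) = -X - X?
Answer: 5929/9 ≈ 658.78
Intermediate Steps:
z(X) = 2*X/9 (z(X) = -(-X - X)/9 = -(-2)*X/9 = 2*X/9)
c(S) = -4 + S (c(S) = (-4 + S) + 0 = -4 + S)
t(E) = -(1 + E)*(-5 + E)/2 (t(E) = -(E + 1)*(E - 5)/2 = -(1 + E)*(-5 + E)/2)
m(W) = -22/9 + W (m(W) = -2 + (W + (2/9)*(-2)) = -2 + (W - 4/9) = -2 + (-4/9 + W) = -22/9 + W)
m(t(c(-2)))*(-22) = (-22/9 + (5/2 + 2*(-4 - 2) - (-4 - 2)²/2))*(-22) = (-22/9 + (5/2 + 2*(-6) - ½*(-6)²))*(-22) = (-22/9 + (5/2 - 12 - ½*36))*(-22) = (-22/9 + (5/2 - 12 - 18))*(-22) = (-22/9 - 55/2)*(-22) = -539/18*(-22) = 5929/9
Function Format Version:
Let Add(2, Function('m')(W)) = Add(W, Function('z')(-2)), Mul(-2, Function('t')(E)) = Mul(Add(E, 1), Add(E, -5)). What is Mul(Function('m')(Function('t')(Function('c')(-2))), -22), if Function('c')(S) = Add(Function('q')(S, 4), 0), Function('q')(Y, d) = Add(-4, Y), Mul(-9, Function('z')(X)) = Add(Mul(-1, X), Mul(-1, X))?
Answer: Rational(5929, 9) ≈ 658.78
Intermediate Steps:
Function('z')(X) = Mul(Rational(2, 9), X) (Function('z')(X) = Mul(Rational(-1, 9), Add(Mul(-1, X), Mul(-1, X))) = Mul(Rational(-1, 9), Mul(-2, X)) = Mul(Rational(2, 9), X))
Function('c')(S) = Add(-4, S) (Function('c')(S) = Add(Add(-4, S), 0) = Add(-4, S))
Function('t')(E) = Mul(Rational(-1, 2), Add(1, E), Add(-5, E)) (Function('t')(E) = Mul(Rational(-1, 2), Mul(Add(E, 1), Add(E, -5))) = Mul(Rational(-1, 2), Mul(Add(1, E), Add(-5, E))) = Mul(Rational(-1, 2), Add(1, E), Add(-5, E)))
Function('m')(W) = Add(Rational(-22, 9), W) (Function('m')(W) = Add(-2, Add(W, Mul(Rational(2, 9), -2))) = Add(-2, Add(W, Rational(-4, 9))) = Add(-2, Add(Rational(-4, 9), W)) = Add(Rational(-22, 9), W))
Mul(Function('m')(Function('t')(Function('c')(-2))), -22) = Mul(Add(Rational(-22, 9), Add(Rational(5, 2), Mul(2, Add(-4, -2)), Mul(Rational(-1, 2), Pow(Add(-4, -2), 2)))), -22) = Mul(Add(Rational(-22, 9), Add(Rational(5, 2), Mul(2, -6), Mul(Rational(-1, 2), Pow(-6, 2)))), -22) = Mul(Add(Rational(-22, 9), Add(Rational(5, 2), -12, Mul(Rational(-1, 2), 36))), -22) = Mul(Add(Rational(-22, 9), Add(Rational(5, 2), -12, -18)), -22) = Mul(Add(Rational(-22, 9), Rational(-55, 2)), -22) = Mul(Rational(-539, 18), -22) = Rational(5929, 9)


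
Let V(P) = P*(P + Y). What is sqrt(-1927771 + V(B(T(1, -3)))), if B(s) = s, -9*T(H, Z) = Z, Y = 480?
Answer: I*sqrt(17348498)/3 ≈ 1388.4*I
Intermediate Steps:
T(H, Z) = -Z/9
V(P) = P*(480 + P) (V(P) = P*(P + 480) = P*(480 + P))
sqrt(-1927771 + V(B(T(1, -3)))) = sqrt(-1927771 + (-1/9*(-3))*(480 - 1/9*(-3))) = sqrt(-1927771 + (480 + 1/3)/3) = sqrt(-1927771 + (1/3)*(1441/3)) = sqrt(-1927771 + 1441/9) = sqrt(-17348498/9) = I*sqrt(17348498)/3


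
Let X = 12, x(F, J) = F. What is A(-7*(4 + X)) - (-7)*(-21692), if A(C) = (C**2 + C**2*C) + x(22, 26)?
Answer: -1544206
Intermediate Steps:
A(C) = 22 + C**2 + C**3 (A(C) = (C**2 + C**2*C) + 22 = (C**2 + C**3) + 22 = 22 + C**2 + C**3)
A(-7*(4 + X)) - (-7)*(-21692) = (22 + (-7*(4 + 12))**2 + (-7*(4 + 12))**3) - (-7)*(-21692) = (22 + (-7*16)**2 + (-7*16)**3) - 1*151844 = (22 + (-112)**2 + (-112)**3) - 151844 = (22 + 12544 - 1404928) - 151844 = -1392362 - 151844 = -1544206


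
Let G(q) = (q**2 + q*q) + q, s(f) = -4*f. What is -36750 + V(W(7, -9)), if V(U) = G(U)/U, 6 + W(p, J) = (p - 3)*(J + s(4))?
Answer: -36961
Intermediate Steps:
G(q) = q + 2*q**2 (G(q) = (q**2 + q**2) + q = 2*q**2 + q = q + 2*q**2)
W(p, J) = -6 + (-16 + J)*(-3 + p) (W(p, J) = -6 + (p - 3)*(J - 4*4) = -6 + (-3 + p)*(J - 16) = -6 + (-3 + p)*(-16 + J) = -6 + (-16 + J)*(-3 + p))
V(U) = 1 + 2*U (V(U) = (U*(1 + 2*U))/U = 1 + 2*U)
-36750 + V(W(7, -9)) = -36750 + (1 + 2*(42 - 16*7 - 3*(-9) - 9*7)) = -36750 + (1 + 2*(42 - 112 + 27 - 63)) = -36750 + (1 + 2*(-106)) = -36750 + (1 - 212) = -36750 - 211 = -36961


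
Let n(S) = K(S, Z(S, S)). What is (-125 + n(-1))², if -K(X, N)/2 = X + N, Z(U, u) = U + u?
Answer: 14161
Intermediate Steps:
K(X, N) = -2*N - 2*X (K(X, N) = -2*(X + N) = -2*(N + X) = -2*N - 2*X)
n(S) = -6*S (n(S) = -2*(S + S) - 2*S = -4*S - 2*S = -6*S)
(-125 + n(-1))² = (-125 - 6*(-1))² = (-125 + 6)² = (-119)² = 14161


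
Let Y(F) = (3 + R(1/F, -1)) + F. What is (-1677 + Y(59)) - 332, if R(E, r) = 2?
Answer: -1945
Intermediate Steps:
Y(F) = 5 + F (Y(F) = (3 + 2) + F = 5 + F)
(-1677 + Y(59)) - 332 = (-1677 + (5 + 59)) - 332 = (-1677 + 64) - 332 = -1613 - 332 = -1945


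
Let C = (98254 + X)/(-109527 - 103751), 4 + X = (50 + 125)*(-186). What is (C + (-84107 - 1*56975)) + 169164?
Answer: 2994603548/106639 ≈ 28082.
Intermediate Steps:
X = -32554 (X = -4 + (50 + 125)*(-186) = -4 + 175*(-186) = -4 - 32550 = -32554)
C = -32850/106639 (C = (98254 - 32554)/(-109527 - 103751) = 65700/(-213278) = 65700*(-1/213278) = -32850/106639 ≈ -0.30805)
(C + (-84107 - 1*56975)) + 169164 = (-32850/106639 + (-84107 - 1*56975)) + 169164 = (-32850/106639 + (-84107 - 56975)) + 169164 = (-32850/106639 - 141082) + 169164 = -15044876248/106639 + 169164 = 2994603548/106639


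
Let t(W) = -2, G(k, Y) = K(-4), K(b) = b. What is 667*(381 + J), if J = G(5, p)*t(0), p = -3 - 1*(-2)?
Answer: 259463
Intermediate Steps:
p = -1 (p = -3 + 2 = -1)
G(k, Y) = -4
J = 8 (J = -4*(-2) = 8)
667*(381 + J) = 667*(381 + 8) = 667*389 = 259463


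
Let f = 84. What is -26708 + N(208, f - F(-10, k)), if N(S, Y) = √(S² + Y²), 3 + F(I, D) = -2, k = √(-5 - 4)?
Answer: -26708 + √51185 ≈ -26482.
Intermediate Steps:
k = 3*I (k = √(-9) = 3*I ≈ 3.0*I)
F(I, D) = -5 (F(I, D) = -3 - 2 = -5)
-26708 + N(208, f - F(-10, k)) = -26708 + √(208² + (84 - 1*(-5))²) = -26708 + √(43264 + (84 + 5)²) = -26708 + √(43264 + 89²) = -26708 + √(43264 + 7921) = -26708 + √51185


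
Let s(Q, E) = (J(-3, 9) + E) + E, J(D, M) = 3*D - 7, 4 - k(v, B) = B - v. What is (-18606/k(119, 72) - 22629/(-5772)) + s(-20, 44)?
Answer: -9449441/32708 ≈ -288.90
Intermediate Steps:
k(v, B) = 4 + v - B (k(v, B) = 4 - (B - v) = 4 + (v - B) = 4 + v - B)
J(D, M) = -7 + 3*D
s(Q, E) = -16 + 2*E (s(Q, E) = ((-7 + 3*(-3)) + E) + E = ((-7 - 9) + E) + E = (-16 + E) + E = -16 + 2*E)
(-18606/k(119, 72) - 22629/(-5772)) + s(-20, 44) = (-18606/(4 + 119 - 1*72) - 22629/(-5772)) + (-16 + 2*44) = (-18606/(4 + 119 - 72) - 22629*(-1/5772)) + (-16 + 88) = (-18606/51 + 7543/1924) + 72 = (-18606*1/51 + 7543/1924) + 72 = (-6202/17 + 7543/1924) + 72 = -11804417/32708 + 72 = -9449441/32708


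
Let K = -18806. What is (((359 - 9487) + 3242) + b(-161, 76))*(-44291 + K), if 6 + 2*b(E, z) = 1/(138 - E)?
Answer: 222203720237/598 ≈ 3.7158e+8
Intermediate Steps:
b(E, z) = -3 + 1/(2*(138 - E))
(((359 - 9487) + 3242) + b(-161, 76))*(-44291 + K) = (((359 - 9487) + 3242) + (827 - 6*(-161))/(2*(-138 - 161)))*(-44291 - 18806) = ((-9128 + 3242) + (½)*(827 + 966)/(-299))*(-63097) = (-5886 + (½)*(-1/299)*1793)*(-63097) = (-5886 - 1793/598)*(-63097) = -3521621/598*(-63097) = 222203720237/598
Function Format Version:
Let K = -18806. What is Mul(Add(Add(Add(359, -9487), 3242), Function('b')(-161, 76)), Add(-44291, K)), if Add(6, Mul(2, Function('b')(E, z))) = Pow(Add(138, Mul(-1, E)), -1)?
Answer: Rational(222203720237, 598) ≈ 3.7158e+8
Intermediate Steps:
Function('b')(E, z) = Add(-3, Mul(Rational(1, 2), Pow(Add(138, Mul(-1, E)), -1)))
Mul(Add(Add(Add(359, -9487), 3242), Function('b')(-161, 76)), Add(-44291, K)) = Mul(Add(Add(Add(359, -9487), 3242), Mul(Rational(1, 2), Pow(Add(-138, -161), -1), Add(827, Mul(-6, -161)))), Add(-44291, -18806)) = Mul(Add(Add(-9128, 3242), Mul(Rational(1, 2), Pow(-299, -1), Add(827, 966))), -63097) = Mul(Add(-5886, Mul(Rational(1, 2), Rational(-1, 299), 1793)), -63097) = Mul(Add(-5886, Rational(-1793, 598)), -63097) = Mul(Rational(-3521621, 598), -63097) = Rational(222203720237, 598)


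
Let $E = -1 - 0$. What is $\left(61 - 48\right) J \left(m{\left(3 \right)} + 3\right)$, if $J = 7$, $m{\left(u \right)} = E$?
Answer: $182$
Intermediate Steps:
$E = -1$ ($E = -1 + 0 = -1$)
$m{\left(u \right)} = -1$
$\left(61 - 48\right) J \left(m{\left(3 \right)} + 3\right) = \left(61 - 48\right) 7 \left(-1 + 3\right) = 13 \cdot 7 \cdot 2 = 13 \cdot 14 = 182$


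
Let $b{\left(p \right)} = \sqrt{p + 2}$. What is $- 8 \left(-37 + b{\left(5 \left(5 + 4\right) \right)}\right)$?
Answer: $296 - 8 \sqrt{47} \approx 241.15$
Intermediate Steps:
$b{\left(p \right)} = \sqrt{2 + p}$
$- 8 \left(-37 + b{\left(5 \left(5 + 4\right) \right)}\right) = - 8 \left(-37 + \sqrt{2 + 5 \left(5 + 4\right)}\right) = - 8 \left(-37 + \sqrt{2 + 5 \cdot 9}\right) = - 8 \left(-37 + \sqrt{2 + 45}\right) = - 8 \left(-37 + \sqrt{47}\right) = 296 - 8 \sqrt{47}$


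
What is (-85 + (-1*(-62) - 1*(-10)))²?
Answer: 169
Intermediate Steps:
(-85 + (-1*(-62) - 1*(-10)))² = (-85 + (62 + 10))² = (-85 + 72)² = (-13)² = 169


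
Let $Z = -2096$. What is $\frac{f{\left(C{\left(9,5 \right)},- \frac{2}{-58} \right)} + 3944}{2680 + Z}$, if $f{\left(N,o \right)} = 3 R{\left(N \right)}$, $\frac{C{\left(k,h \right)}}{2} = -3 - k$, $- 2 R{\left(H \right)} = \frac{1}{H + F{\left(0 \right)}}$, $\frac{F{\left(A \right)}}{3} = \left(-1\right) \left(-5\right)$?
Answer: $\frac{23665}{3504} \approx 6.7537$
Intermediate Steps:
$F{\left(A \right)} = 15$ ($F{\left(A \right)} = 3 \left(\left(-1\right) \left(-5\right)\right) = 3 \cdot 5 = 15$)
$R{\left(H \right)} = - \frac{1}{2 \left(15 + H\right)}$ ($R{\left(H \right)} = - \frac{1}{2 \left(H + 15\right)} = - \frac{1}{2 \left(15 + H\right)}$)
$C{\left(k,h \right)} = -6 - 2 k$ ($C{\left(k,h \right)} = 2 \left(-3 - k\right) = -6 - 2 k$)
$f{\left(N,o \right)} = - \frac{3}{30 + 2 N}$ ($f{\left(N,o \right)} = 3 \left(- \frac{1}{30 + 2 N}\right) = - \frac{3}{30 + 2 N}$)
$\frac{f{\left(C{\left(9,5 \right)},- \frac{2}{-58} \right)} + 3944}{2680 + Z} = \frac{- \frac{3}{30 + 2 \left(-6 - 18\right)} + 3944}{2680 - 2096} = \frac{- \frac{3}{30 + 2 \left(-6 - 18\right)} + 3944}{584} = \left(- \frac{3}{30 + 2 \left(-24\right)} + 3944\right) \frac{1}{584} = \left(- \frac{3}{30 - 48} + 3944\right) \frac{1}{584} = \left(- \frac{3}{-18} + 3944\right) \frac{1}{584} = \left(\left(-3\right) \left(- \frac{1}{18}\right) + 3944\right) \frac{1}{584} = \left(\frac{1}{6} + 3944\right) \frac{1}{584} = \frac{23665}{6} \cdot \frac{1}{584} = \frac{23665}{3504}$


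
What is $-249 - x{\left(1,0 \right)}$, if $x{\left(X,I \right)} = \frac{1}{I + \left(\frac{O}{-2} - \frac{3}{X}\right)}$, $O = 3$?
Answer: $- \frac{2239}{9} \approx -248.78$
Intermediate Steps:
$x{\left(X,I \right)} = \frac{1}{- \frac{3}{2} + I - \frac{3}{X}}$ ($x{\left(X,I \right)} = \frac{1}{I + \left(\frac{3}{-2} - \frac{3}{X}\right)} = \frac{1}{I + \left(3 \left(- \frac{1}{2}\right) - \frac{3}{X}\right)} = \frac{1}{I - \left(\frac{3}{2} + \frac{3}{X}\right)} = \frac{1}{- \frac{3}{2} + I - \frac{3}{X}}$)
$-249 - x{\left(1,0 \right)} = -249 - 2 \cdot 1 \frac{1}{-6 - 3 + 2 \cdot 0 \cdot 1} = -249 - 2 \cdot 1 \frac{1}{-6 - 3 + 0} = -249 - 2 \cdot 1 \frac{1}{-9} = -249 - 2 \cdot 1 \left(- \frac{1}{9}\right) = -249 - - \frac{2}{9} = -249 + \frac{2}{9} = - \frac{2239}{9}$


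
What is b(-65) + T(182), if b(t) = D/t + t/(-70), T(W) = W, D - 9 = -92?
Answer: 167627/910 ≈ 184.21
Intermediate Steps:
D = -83 (D = 9 - 92 = -83)
b(t) = -83/t - t/70 (b(t) = -83/t + t/(-70) = -83/t + t*(-1/70) = -83/t - t/70)
b(-65) + T(182) = (-83/(-65) - 1/70*(-65)) + 182 = (-83*(-1/65) + 13/14) + 182 = (83/65 + 13/14) + 182 = 2007/910 + 182 = 167627/910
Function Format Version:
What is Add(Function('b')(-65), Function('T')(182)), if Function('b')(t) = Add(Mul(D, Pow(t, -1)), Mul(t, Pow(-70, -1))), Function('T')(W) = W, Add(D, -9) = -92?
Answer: Rational(167627, 910) ≈ 184.21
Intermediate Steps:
D = -83 (D = Add(9, -92) = -83)
Function('b')(t) = Add(Mul(-83, Pow(t, -1)), Mul(Rational(-1, 70), t)) (Function('b')(t) = Add(Mul(-83, Pow(t, -1)), Mul(t, Pow(-70, -1))) = Add(Mul(-83, Pow(t, -1)), Mul(t, Rational(-1, 70))) = Add(Mul(-83, Pow(t, -1)), Mul(Rational(-1, 70), t)))
Add(Function('b')(-65), Function('T')(182)) = Add(Add(Mul(-83, Pow(-65, -1)), Mul(Rational(-1, 70), -65)), 182) = Add(Add(Mul(-83, Rational(-1, 65)), Rational(13, 14)), 182) = Add(Add(Rational(83, 65), Rational(13, 14)), 182) = Add(Rational(2007, 910), 182) = Rational(167627, 910)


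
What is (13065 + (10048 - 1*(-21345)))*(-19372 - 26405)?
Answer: -2035153866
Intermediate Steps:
(13065 + (10048 - 1*(-21345)))*(-19372 - 26405) = (13065 + (10048 + 21345))*(-45777) = (13065 + 31393)*(-45777) = 44458*(-45777) = -2035153866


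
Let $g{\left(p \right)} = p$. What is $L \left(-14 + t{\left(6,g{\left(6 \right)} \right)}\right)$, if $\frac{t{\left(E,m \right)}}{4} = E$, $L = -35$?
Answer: $-350$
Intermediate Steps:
$t{\left(E,m \right)} = 4 E$
$L \left(-14 + t{\left(6,g{\left(6 \right)} \right)}\right) = - 35 \left(-14 + 4 \cdot 6\right) = - 35 \left(-14 + 24\right) = \left(-35\right) 10 = -350$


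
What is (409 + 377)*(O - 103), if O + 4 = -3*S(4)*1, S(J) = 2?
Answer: -88818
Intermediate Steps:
O = -10 (O = -4 - 3*2*1 = -4 - 6*1 = -4 - 6 = -10)
(409 + 377)*(O - 103) = (409 + 377)*(-10 - 103) = 786*(-113) = -88818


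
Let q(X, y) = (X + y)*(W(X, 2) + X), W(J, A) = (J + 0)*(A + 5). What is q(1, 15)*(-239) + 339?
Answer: -30253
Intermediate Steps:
W(J, A) = J*(5 + A)
q(X, y) = 8*X*(X + y) (q(X, y) = (X + y)*(X*(5 + 2) + X) = (X + y)*(X*7 + X) = (X + y)*(7*X + X) = (X + y)*(8*X) = 8*X*(X + y))
q(1, 15)*(-239) + 339 = (8*1*(1 + 15))*(-239) + 339 = (8*1*16)*(-239) + 339 = 128*(-239) + 339 = -30592 + 339 = -30253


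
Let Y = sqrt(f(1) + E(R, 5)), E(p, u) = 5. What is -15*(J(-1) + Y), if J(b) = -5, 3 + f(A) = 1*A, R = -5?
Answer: 75 - 15*sqrt(3) ≈ 49.019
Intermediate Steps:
f(A) = -3 + A (f(A) = -3 + 1*A = -3 + A)
Y = sqrt(3) (Y = sqrt((-3 + 1) + 5) = sqrt(-2 + 5) = sqrt(3) ≈ 1.7320)
-15*(J(-1) + Y) = -15*(-5 + sqrt(3)) = 75 - 15*sqrt(3)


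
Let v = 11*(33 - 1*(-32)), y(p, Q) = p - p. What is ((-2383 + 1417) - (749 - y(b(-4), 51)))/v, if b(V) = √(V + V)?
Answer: -343/143 ≈ -2.3986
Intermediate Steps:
b(V) = √2*√V (b(V) = √(2*V) = √2*√V)
y(p, Q) = 0
v = 715 (v = 11*(33 + 32) = 11*65 = 715)
((-2383 + 1417) - (749 - y(b(-4), 51)))/v = ((-2383 + 1417) - (749 - 1*0))/715 = (-966 - (749 + 0))*(1/715) = (-966 - 1*749)*(1/715) = (-966 - 749)*(1/715) = -1715*1/715 = -343/143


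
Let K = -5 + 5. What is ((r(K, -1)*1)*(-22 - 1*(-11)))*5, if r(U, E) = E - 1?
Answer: 110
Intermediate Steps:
K = 0
r(U, E) = -1 + E
((r(K, -1)*1)*(-22 - 1*(-11)))*5 = (((-1 - 1)*1)*(-22 - 1*(-11)))*5 = ((-2*1)*(-22 + 11))*5 = -2*(-11)*5 = 22*5 = 110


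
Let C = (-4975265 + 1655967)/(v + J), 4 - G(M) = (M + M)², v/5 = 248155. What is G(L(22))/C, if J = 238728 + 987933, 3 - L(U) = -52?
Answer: 14923052928/1659649 ≈ 8991.7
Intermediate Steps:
v = 1240775 (v = 5*248155 = 1240775)
L(U) = 55 (L(U) = 3 - 1*(-52) = 3 + 52 = 55)
J = 1226661
G(M) = 4 - 4*M² (G(M) = 4 - (M + M)² = 4 - (2*M)² = 4 - 4*M²)
C = -1659649/1233718 (C = (-4975265 + 1655967)/(1240775 + 1226661) = -3319298/2467436 = -3319298*1/2467436 = -1659649/1233718 ≈ -1.3452)
G(L(22))/C = (4 - 4*55²)/(-1659649/1233718) = (4 - 4*3025)*(-1233718/1659649) = (4 - 12100)*(-1233718/1659649) = -12096*(-1233718/1659649) = 14923052928/1659649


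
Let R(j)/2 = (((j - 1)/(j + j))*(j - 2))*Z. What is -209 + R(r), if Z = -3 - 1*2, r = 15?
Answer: -809/3 ≈ -269.67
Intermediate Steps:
Z = -5 (Z = -3 - 2 = -5)
R(j) = -5*(-1 + j)*(-2 + j)/j (R(j) = 2*((((j - 1)/(j + j))*(j - 2))*(-5)) = 2*((((-1 + j)/((2*j)))*(-2 + j))*(-5)) = 2*((((-1 + j)*(1/(2*j)))*(-2 + j))*(-5)) = 2*((((-1 + j)/(2*j))*(-2 + j))*(-5)) = 2*(((-1 + j)*(-2 + j)/(2*j))*(-5)) = 2*(-5*(-1 + j)*(-2 + j)/(2*j)) = -5*(-1 + j)*(-2 + j)/j)
-209 + R(r) = -209 + (15 - 10/15 - 5*15) = -209 + (15 - 10*1/15 - 75) = -209 + (15 - 2/3 - 75) = -209 - 182/3 = -809/3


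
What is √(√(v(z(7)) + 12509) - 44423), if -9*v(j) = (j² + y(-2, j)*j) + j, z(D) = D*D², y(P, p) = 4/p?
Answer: √(-399807 + 57*I*√15)/3 ≈ 0.058189 + 210.77*I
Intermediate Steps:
z(D) = D³
v(j) = -4/9 - j/9 - j²/9 (v(j) = -((j² + (4/j)*j) + j)/9 = -((j² + 4) + j)/9 = -((4 + j²) + j)/9 = -(4 + j + j²)/9 = -4/9 - j/9 - j²/9)
√(√(v(z(7)) + 12509) - 44423) = √(√((-4/9 - ⅑*7³*(1 + 7³)) + 12509) - 44423) = √(√((-4/9 - ⅑*343*(1 + 343)) + 12509) - 44423) = √(√((-4/9 - ⅑*343*344) + 12509) - 44423) = √(√((-4/9 - 117992/9) + 12509) - 44423) = √(√(-39332/3 + 12509) - 44423) = √(√(-1805/3) - 44423) = √(19*I*√15/3 - 44423) = √(-44423 + 19*I*√15/3)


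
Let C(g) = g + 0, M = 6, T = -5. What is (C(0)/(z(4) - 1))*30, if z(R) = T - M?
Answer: 0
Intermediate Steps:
z(R) = -11 (z(R) = -5 - 1*6 = -5 - 6 = -11)
C(g) = g
(C(0)/(z(4) - 1))*30 = (0/(-11 - 1))*30 = (0/(-12))*30 = (0*(-1/12))*30 = 0*30 = 0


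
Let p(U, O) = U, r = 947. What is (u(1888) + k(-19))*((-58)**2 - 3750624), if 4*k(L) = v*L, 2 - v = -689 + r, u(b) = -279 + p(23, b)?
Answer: -3597369600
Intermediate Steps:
u(b) = -256 (u(b) = -279 + 23 = -256)
v = -256 (v = 2 - (-689 + 947) = 2 - 1*258 = 2 - 258 = -256)
k(L) = -64*L (k(L) = (-256*L)/4 = -64*L)
(u(1888) + k(-19))*((-58)**2 - 3750624) = (-256 - 64*(-19))*((-58)**2 - 3750624) = (-256 + 1216)*(3364 - 3750624) = 960*(-3747260) = -3597369600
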